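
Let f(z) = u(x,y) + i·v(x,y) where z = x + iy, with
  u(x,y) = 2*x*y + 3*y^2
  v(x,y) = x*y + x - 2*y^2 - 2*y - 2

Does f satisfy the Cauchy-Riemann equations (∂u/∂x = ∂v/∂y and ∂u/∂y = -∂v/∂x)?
∂u/∂x = 2*y
∂v/∂y = x - 4*y - 2
∂u/∂y = 2*x + 6*y
∂v/∂x = y + 1
∂u/∂x ≠ ∂v/∂y and ∂u/∂y ≠ -∂v/∂x; the Cauchy-Riemann equations are not satisfied, so f is not analytic.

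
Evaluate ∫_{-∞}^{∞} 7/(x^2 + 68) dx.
Let f(z) = 7/(z^2 + 68). The denominator has no real zeros and deg Q - deg P = 2 ≥ 2, so the integral of f over the upper semicircle |z| = R tends to 0 as R → ∞. Closing the contour in the upper half-plane,
  ∫_{-∞}^{∞} f(x) dx = 2πi · Σ Res(f, z_k)  over the poles with Im z_k > 0.

Zeros of the denominator: z^2 + 68 = 0 gives z = ±2*sqrt(17)*I.
Upper half-plane: z = 2*sqrt(17)*I (simple).

Each pole is a simple zero of Q(z) = z^2 + 68, so Res(f, z₀) = P(z₀)/Q'(z₀) with P(z) = 7, Q'(z) = 2*z:
  Res(f, 2*sqrt(17)*I) = (7)/(4*sqrt(17)*I) = -7*sqrt(17)*I/68

∫_{-∞}^{∞} f(x) dx = 2πi · (-7*sqrt(17)*I/68) = 7*sqrt(17)*pi/34

Final answer: 7*sqrt(17)*pi/34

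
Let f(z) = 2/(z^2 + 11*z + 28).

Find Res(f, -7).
-2/3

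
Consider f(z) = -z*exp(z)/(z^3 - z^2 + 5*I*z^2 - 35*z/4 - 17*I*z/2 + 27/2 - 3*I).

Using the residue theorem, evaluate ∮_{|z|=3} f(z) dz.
By the residue theorem, ∮_C f(z) dz = 2πi · (sum of the residues of f at the poles inside |z| = 3).

The denominator factors as (z - 2)*(z - 1/2 + 2*I)*(z + 3/2 + 3*I), so the singularities of f are simple poles at z = 2, z = 1/2 - 2*I, z = -3/2 - 3*I.
  |2|² = 4 < 9 = 3², so this pole is inside the contour.
  |1/2 - 2*I|² = 17/4 < 9 = 3², so this pole is inside the contour.
  |-3/2 - 3*I|² = 45/4 > 9 = 3², so this pole is outside the contour.

With P(z) = -z*exp(z) and Q(z) = z^3 - z^2 + 5*I*z^2 - 35*z/4 - 17*I*z/2 + 27/2 - 3*I, each pole is simple, so Res(f, z₀) = P(z₀)/Q'(z₀) with Q'(z) = 3*z^2 - 2*z + 10*I*z - 35/4 - 17*I/2.
  Res(f, 2) = P(2)/Q'(2) = (-2*exp(2))/(-3/4 + 23*I/2) = (24/2125 + 368*I/2125)*exp(2)
  Res(f, 1/2 - 2*I) = P(1/2 - 2*I)/Q'(1/2 - 2*I) = ((-1/2 + 2*I)*exp(1/2 - 2*I))/(-1 - 11*I/2) = (-42/125 - 19*I/125)*exp(1/2 - 2*I)

Sum of residues inside C: (-42/125 - 19*I/125)*exp(1/2 - 2*I) + (24/2125 + 368*I/2125)*exp(2)
∮_C f(z) dz = 2πi · ((-42/125 - 19*I/125)*exp(1/2 - 2*I) + (24/2125 + 368*I/2125)*exp(2)) = pi*(38/125 - 84*I/125)*exp(1/2 - 2*I) + pi*(-736/2125 + 48*I/2125)*exp(2)

Final answer: pi*(38/125 - 84*I/125)*exp(1/2 - 2*I) + pi*(-736/2125 + 48*I/2125)*exp(2)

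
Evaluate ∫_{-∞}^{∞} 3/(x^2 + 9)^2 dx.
Let f(z) = 3/(z^2 + 9)^2. The denominator has no real zeros and deg Q - deg P = 4 ≥ 2, so the integral of f over the upper semicircle |z| = R tends to 0 as R → ∞. Closing the contour in the upper half-plane,
  ∫_{-∞}^{∞} f(x) dx = 2πi · Σ Res(f, z_k)  over the poles with Im z_k > 0.

Zeros of the denominator: z^2 + 9 = 0 gives z = ±3*I.
Upper half-plane: z = 3*I (a pole of order 2).

Write f(z) = g(z)/(z - 3*I)^2 with g(z) = 3/(z + 3*I)^2. For a double pole, Res(f, z₀) = g'(z₀):
  g'(z) = -6/(z + 3*I)^3
  Res(f, 3*I) = g'(3*I) = -I/36

∫_{-∞}^{∞} f(x) dx = 2πi · (-I/36) = pi/18

Final answer: pi/18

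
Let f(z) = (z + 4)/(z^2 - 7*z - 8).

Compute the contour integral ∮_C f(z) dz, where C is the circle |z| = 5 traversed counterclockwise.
By the residue theorem, ∮_C f(z) dz = 2πi · (sum of the residues of f at the poles inside |z| = 5).

The denominator factors as (z - 8)*(z + 1), so the singularities of f are simple poles at z = 8, z = -1.
  |8|² = 64 > 25 = 5², so this pole is outside the contour.
  |-1|² = 1 < 25 = 5², so this pole is inside the contour.

With P(z) = z + 4 and Q(z) = z^2 - 7*z - 8, each pole is simple, so Res(f, z₀) = P(z₀)/Q'(z₀) with Q'(z) = 2*z - 7.
  Res(f, -1) = P(-1)/Q'(-1) = (3)/(-9) = -1/3

∮_C f(z) dz = 2πi · (-1/3) = -2*I*pi/3

Final answer: -2*I*pi/3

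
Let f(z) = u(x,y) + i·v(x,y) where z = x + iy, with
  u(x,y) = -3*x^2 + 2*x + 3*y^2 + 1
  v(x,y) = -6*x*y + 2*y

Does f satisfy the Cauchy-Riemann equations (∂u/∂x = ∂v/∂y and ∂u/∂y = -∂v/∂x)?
∂u/∂x = 2 - 6*x
∂v/∂y = 2 - 6*x
∂u/∂y = 6*y
∂v/∂x = -6*y
∂u/∂x = ∂v/∂y and ∂u/∂y = -∂v/∂x hold identically; f is analytic.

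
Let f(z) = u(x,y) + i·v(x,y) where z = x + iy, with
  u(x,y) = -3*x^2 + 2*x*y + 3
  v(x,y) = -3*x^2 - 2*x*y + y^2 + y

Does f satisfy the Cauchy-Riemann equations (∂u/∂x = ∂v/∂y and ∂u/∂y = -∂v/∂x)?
∂u/∂x = -6*x + 2*y
∂v/∂y = -2*x + 2*y + 1
∂u/∂y = 2*x
∂v/∂x = -6*x - 2*y
∂u/∂x ≠ ∂v/∂y and ∂u/∂y ≠ -∂v/∂x; the Cauchy-Riemann equations are not satisfied, so f is not analytic.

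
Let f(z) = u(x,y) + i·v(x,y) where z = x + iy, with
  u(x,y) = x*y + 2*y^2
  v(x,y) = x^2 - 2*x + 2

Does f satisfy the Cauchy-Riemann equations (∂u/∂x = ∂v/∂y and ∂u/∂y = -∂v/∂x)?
∂u/∂x = y
∂v/∂y = 0
∂u/∂y = x + 4*y
∂v/∂x = 2*x - 2
∂u/∂x ≠ ∂v/∂y and ∂u/∂y ≠ -∂v/∂x; the Cauchy-Riemann equations are not satisfied, so f is not analytic.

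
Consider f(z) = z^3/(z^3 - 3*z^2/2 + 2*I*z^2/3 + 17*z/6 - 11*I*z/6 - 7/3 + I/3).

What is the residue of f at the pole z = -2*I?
600/1073 - 936*I/1073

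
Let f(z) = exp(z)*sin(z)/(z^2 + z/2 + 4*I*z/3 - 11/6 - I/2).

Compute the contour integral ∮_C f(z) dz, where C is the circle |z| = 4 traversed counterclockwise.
By the residue theorem, ∮_C f(z) dz = 2πi · (sum of the residues of f at the poles inside |z| = 4).

The denominator factors as (z + 3/2 + I)*(z - 1 + I/3), so the singularities of f are simple poles at z = -3/2 - I, z = 1 - I/3.
  |-3/2 - I|² = 13/4 < 16 = 4², so this pole is inside the contour.
  |1 - I/3|² = 10/9 < 16 = 4², so this pole is inside the contour.

With P(z) = exp(z)*sin(z) and Q(z) = z^2 + z/2 + 4*I*z/3 - 11/6 - I/2, each pole is simple, so Res(f, z₀) = P(z₀)/Q'(z₀) with Q'(z) = 2*z + 1/2 + 4*I/3.
  Res(f, -3/2 - I) = P(-3/2 - I)/Q'(-3/2 - I) = (-exp(-3/2 - I)*sin(3/2 + I))/(-5/2 - 2*I/3) = (90/241 - 24*I/241)*exp(-3/2 - I)*sin(3/2 + I)
  Res(f, 1 - I/3) = P(1 - I/3)/Q'(1 - I/3) = (exp(1 - I/3)*sin(1 - I/3))/(5/2 + 2*I/3) = (90/241 - 24*I/241)*exp(1 - I/3)*sin(1 - I/3)

Sum of residues inside C: (90/241 - 24*I/241)*exp(1 - I/3)*sin(1 - I/3) + (90/241 - 24*I/241)*exp(-3/2 - I)*sin(3/2 + I)
∮_C f(z) dz = 2πi · ((90/241 - 24*I/241)*exp(1 - I/3)*sin(1 - I/3) + (90/241 - 24*I/241)*exp(-3/2 - I)*sin(3/2 + I)) = pi*(48/241 + 180*I/241)*exp(-3/2 - I)*sin(3/2 + I) + pi*(48/241 + 180*I/241)*exp(1 - I/3)*sin(1 - I/3)

Final answer: pi*(48/241 + 180*I/241)*exp(-3/2 - I)*sin(3/2 + I) + pi*(48/241 + 180*I/241)*exp(1 - I/3)*sin(1 - I/3)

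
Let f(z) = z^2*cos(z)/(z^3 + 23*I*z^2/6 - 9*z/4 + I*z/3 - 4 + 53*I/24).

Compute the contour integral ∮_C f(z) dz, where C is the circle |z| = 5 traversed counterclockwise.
By the residue theorem, ∮_C f(z) dz = 2πi · (sum of the residues of f at the poles inside |z| = 5).

The denominator factors as (z + 1/2 + 3*I)*(z + 1/2 - 2*I/3)*(z - 1 + 3*I/2), so the singularities of f are simple poles at z = -1/2 - 3*I, z = -1/2 + 2*I/3, z = 1 - 3*I/2.
  |-1/2 - 3*I|² = 37/4 < 25 = 5², so this pole is inside the contour.
  |-1/2 + 2*I/3|² = 25/36 < 25 = 5², so this pole is inside the contour.
  |1 - 3*I/2|² = 13/4 < 25 = 5², so this pole is inside the contour.

With P(z) = z^2*cos(z) and Q(z) = z^3 + 23*I*z^2/6 - 9*z/4 + I*z/3 - 4 + 53*I/24, each pole is simple, so Res(f, z₀) = P(z₀)/Q'(z₀) with Q'(z) = 3*z^2 + 23*I*z/3 - 9/4 + I/3.
  Res(f, -1/2 - 3*I) = P(-1/2 - 3*I)/Q'(-1/2 - 3*I) = ((-35/4 + 3*I)*cos(1/2 + 3*I))/(-11/2 + 11*I/2) = (47/44 + 23*I/44)*cos(1/2 + 3*I)
  Res(f, -1/2 + 2*I/3) = P(-1/2 + 2*I/3)/Q'(-1/2 + 2*I/3) = ((-7/36 - 2*I/3)*cos(1/2 - 2*I/3))/(-143/18 - 11*I/2) = (307/5500 + 249*I/5500)*cos(1/2 - 2*I/3)
  Res(f, 1 - 3*I/2) = P(1 - 3*I/2)/Q'(1 - 3*I/2) = ((-5/4 - 3*I)*cos(1 - 3*I/2))/(11/2 - I) = (-31/250 - 71*I/125)*cos(1 - 3*I/2)

Sum of residues inside C: (-31/250 - 71*I/125)*cos(1 - 3*I/2) + (47/44 + 23*I/44)*cos(1/2 + 3*I) + (307/5500 + 249*I/5500)*cos(1/2 - 2*I/3)
∮_C f(z) dz = 2πi · ((-31/250 - 71*I/125)*cos(1 - 3*I/2) + (47/44 + 23*I/44)*cos(1/2 + 3*I) + (307/5500 + 249*I/5500)*cos(1/2 - 2*I/3)) = pi*(-249/2750 + 307*I/2750)*cos(1/2 - 2*I/3) + pi*(142/125 - 31*I/125)*cos(1 - 3*I/2) + pi*(-23/22 + 47*I/22)*cos(1/2 + 3*I)

Final answer: pi*(-249/2750 + 307*I/2750)*cos(1/2 - 2*I/3) + pi*(142/125 - 31*I/125)*cos(1 - 3*I/2) + pi*(-23/22 + 47*I/22)*cos(1/2 + 3*I)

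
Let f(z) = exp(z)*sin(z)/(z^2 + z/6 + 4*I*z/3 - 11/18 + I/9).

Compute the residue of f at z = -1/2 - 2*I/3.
Write f(z) = P(z)/Q(z) with P(z) = exp(z)*sin(z) and Q(z) = z^2 + z/6 + 4*I*z/3 - 11/18 + I/9.
The denominator factors as Q(z) = (z - 1/3 + 2*I/3)*(z + 1/2 + 2*I/3), so z = -1/2 - 2*I/3 is a simple zero of Q and P is analytic there; z = -1/2 - 2*I/3 is therefore a simple pole and
  Res(f, z₀) = P(z₀)/Q'(z₀).

Q'(z) = 2*z + 1/6 + 4*I/3, so Q'(-1/2 - 2*I/3) = -5/6.
P(-1/2 - 2*I/3) = -exp(-1/2 - 2*I/3)*sin(1/2 + 2*I/3).

Res(f, -1/2 - 2*I/3) = (-exp(-1/2 - 2*I/3)*sin(1/2 + 2*I/3))/(-5/6) = 6*exp(-1/2 - 2*I/3)*sin(1/2 + 2*I/3)/5

Final answer: 6*exp(-1/2 - 2*I/3)*sin(1/2 + 2*I/3)/5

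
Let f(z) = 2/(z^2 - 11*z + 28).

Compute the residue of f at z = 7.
2/3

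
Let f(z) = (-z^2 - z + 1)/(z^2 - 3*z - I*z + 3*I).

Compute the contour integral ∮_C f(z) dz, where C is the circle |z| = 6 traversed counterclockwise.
By the residue theorem, ∮_C f(z) dz = 2πi · (sum of the residues of f at the poles inside |z| = 6).

The denominator factors as (z - I)*(z - 3), so the singularities of f are simple poles at z = I, z = 3.
  |I|² = 1 < 36 = 6², so this pole is inside the contour.
  |3|² = 9 < 36 = 6², so this pole is inside the contour.

With P(z) = -z^2 - z + 1 and Q(z) = z^2 - 3*z - I*z + 3*I, each pole is simple, so Res(f, z₀) = P(z₀)/Q'(z₀) with Q'(z) = 2*z - 3 - I.
  Res(f, I) = P(I)/Q'(I) = (2 - I)/(-3 + I) = -7/10 + I/10
  Res(f, 3) = P(3)/Q'(3) = (-11)/(3 - I) = -33/10 - 11*I/10

Sum of residues inside C: -4 - I
∮_C f(z) dz = 2πi · (-4 - I) = pi*(2 - 8*I)

Final answer: pi*(2 - 8*I)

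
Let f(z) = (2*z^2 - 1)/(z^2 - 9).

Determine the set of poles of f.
{-3, 3}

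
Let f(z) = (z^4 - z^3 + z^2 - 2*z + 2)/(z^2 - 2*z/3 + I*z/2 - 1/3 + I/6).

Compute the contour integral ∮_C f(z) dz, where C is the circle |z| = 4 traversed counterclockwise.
By the residue theorem, ∮_C f(z) dz = 2πi · (sum of the residues of f at the poles inside |z| = 4).

The denominator factors as (z + 1/3)*(z - 1 + I/2), so the singularities of f are simple poles at z = -1/3, z = 1 - I/2.
  |-1/3|² = 1/9 < 16 = 4², so this pole is inside the contour.
  |1 - I/2|² = 5/4 < 16 = 4², so this pole is inside the contour.

With P(z) = z^4 - z^3 + z^2 - 2*z + 2 and Q(z) = z^2 - 2*z/3 + I*z/2 - 1/3 + I/6, each pole is simple, so Res(f, z₀) = P(z₀)/Q'(z₀) with Q'(z) = 2*z - 2/3 + I/2.
  Res(f, -1/3) = P(-1/3)/Q'(-1/3) = (229/81)/(-4/3 + I/2) = -3664/1971 - 458*I/657
  Res(f, 1 - I/2) = P(1 - I/2)/Q'(1 - I/2) = (1/16 - I/8)/(4/3 - I/2) = 21/292 - 39*I/584

Sum of residues inside C: -193/108 - 55*I/72
∮_C f(z) dz = 2πi · (-193/108 - 55*I/72) = pi*(55/36 - 193*I/54)

Final answer: pi*(55/36 - 193*I/54)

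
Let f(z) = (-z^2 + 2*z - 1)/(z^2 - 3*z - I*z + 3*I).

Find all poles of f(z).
{I, 3}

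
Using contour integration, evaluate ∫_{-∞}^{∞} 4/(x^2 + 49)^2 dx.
Let f(z) = 4/(z^2 + 49)^2. The denominator has no real zeros and deg Q - deg P = 4 ≥ 2, so the integral of f over the upper semicircle |z| = R tends to 0 as R → ∞. Closing the contour in the upper half-plane,
  ∫_{-∞}^{∞} f(x) dx = 2πi · Σ Res(f, z_k)  over the poles with Im z_k > 0.

Zeros of the denominator: z^2 + 49 = 0 gives z = ±7*I.
Upper half-plane: z = 7*I (a pole of order 2).

Write f(z) = g(z)/(z - 7*I)^2 with g(z) = 4/(z + 7*I)^2. For a double pole, Res(f, z₀) = g'(z₀):
  g'(z) = -8/(z + 7*I)^3
  Res(f, 7*I) = g'(7*I) = -I/343

∫_{-∞}^{∞} f(x) dx = 2πi · (-I/343) = 2*pi/343

Final answer: 2*pi/343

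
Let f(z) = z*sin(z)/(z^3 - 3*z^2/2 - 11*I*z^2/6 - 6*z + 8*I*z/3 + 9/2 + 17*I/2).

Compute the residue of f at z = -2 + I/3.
Write f(z) = P(z)/Q(z) with P(z) = z*sin(z) and Q(z) = z^3 - 3*z^2/2 - 11*I*z^2/6 - 6*z + 8*I*z/3 + 9/2 + 17*I/2.
The denominator factors as Q(z) = (z + 2 - I/3)*(z - 3)*(z - 1/2 - 3*I/2), so z = -2 + I/3 is a simple zero of Q and P is analytic there; z = -2 + I/3 is therefore a simple pole and
  Res(f, z₀) = P(z₀)/Q'(z₀).

Q'(z) = 3*z^2 - 3*z - 11*I*z/3 - 6 + 8*I/3, so Q'(-2 + I/3) = 116/9 + 5*I.
P(-2 + I/3) = (2 - I/3)*sin(2 - I/3).

Res(f, -2 + I/3) = ((2 - I/3)*sin(2 - I/3))/(116/9 + 5*I) = (1953/15481 - 1158*I/15481)*sin(2 - I/3)

Final answer: (1953/15481 - 1158*I/15481)*sin(2 - I/3)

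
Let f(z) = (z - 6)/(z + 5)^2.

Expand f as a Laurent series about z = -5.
Put w = z - (-5), i.e. z = w - 5. The denominator is w^2, so it suffices to rewrite the numerator in powers of w.

P(z) = z - 6
P(w - 5) = -11 + w

Dividing each term by w^2:
  f = -11/w^2 + 1/w

Substituting back w = z + 5:
  f(z) = -11/(z + 5)^2 + 1/(z + 5)

The series is finite because the numerator is a polynomial; the negative powers form the principal part, and the coefficient of 1/(z + 5) gives Res(f, -5) = 1.

Final answer: -11/(z + 5)^2 + 1/(z + 5)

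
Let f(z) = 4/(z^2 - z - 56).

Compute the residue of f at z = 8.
Write f(z) = P(z)/Q(z) with P(z) = 4 and Q(z) = z^2 - z - 56.
The denominator factors as Q(z) = (z + 7)*(z - 8), so z = 8 is a simple zero of Q and P is analytic there; z = 8 is therefore a simple pole and
  Res(f, z₀) = P(z₀)/Q'(z₀).

Q'(z) = 2*z - 1, so Q'(8) = 15.
P(8) = 4.

Res(f, 8) = (4)/(15) = 4/15

Final answer: 4/15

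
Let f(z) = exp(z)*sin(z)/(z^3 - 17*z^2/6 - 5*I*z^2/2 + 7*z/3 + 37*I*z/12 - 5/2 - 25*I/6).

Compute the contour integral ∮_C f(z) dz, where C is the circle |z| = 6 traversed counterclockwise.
By the residue theorem, ∮_C f(z) dz = 2πi · (sum of the residues of f at the poles inside |z| = 6).

The denominator factors as (z - 1/3 - 3*I/2)*(z - 2 - 2*I)*(z - 1/2 + I), so the singularities of f are simple poles at z = 1/3 + 3*I/2, z = 2 + 2*I, z = 1/2 - I.
  |1/3 + 3*I/2|² = 85/36 < 36 = 6², so this pole is inside the contour.
  |2 + 2*I|² = 8 < 36 = 6², so this pole is inside the contour.
  |1/2 - I|² = 5/4 < 36 = 6², so this pole is inside the contour.

With P(z) = exp(z)*sin(z) and Q(z) = z^3 - 17*z^2/6 - 5*I*z^2/2 + 7*z/3 + 37*I*z/12 - 5/2 - 25*I/6, each pole is simple, so Res(f, z₀) = P(z₀)/Q'(z₀) with Q'(z) = 3*z^2 - 17*z/3 - 5*I*z + 7/3 + 37*I/12.
  Res(f, 1/3 + 3*I/2) = P(1/3 + 3*I/2)/Q'(1/3 + 3*I/2) = (exp(1/3 + 3*I/2)*sin(1/3 + 3*I/2))/(55/36 - 49*I/12) = (990/12317 + 2646*I/12317)*exp(1/3 + 3*I/2)*sin(1/3 + 3*I/2)
  Res(f, 2 + 2*I) = P(2 + 2*I)/Q'(2 + 2*I) = (exp(2 + 2*I)*sin(2 + 2*I))/(1 + 23*I/4) = (16/545 - 92*I/545)*exp(2 + 2*I)*sin(2 + 2*I)
  Res(f, 1/2 - I) = P(1/2 - I)/Q'(1/2 - I) = (exp(1/2 - I)*sin(1/2 - I))/(-31/4 + 13*I/4) = (-62/565 - 26*I/565)*exp(1/2 - I)*sin(1/2 - I)

Sum of residues inside C: (990/12317 + 2646*I/12317)*exp(1/3 + 3*I/2)*sin(1/3 + 3*I/2) + (-62/565 - 26*I/565)*exp(1/2 - I)*sin(1/2 - I) + (16/545 - 92*I/545)*exp(2 + 2*I)*sin(2 + 2*I)
∮_C f(z) dz = 2πi · ((990/12317 + 2646*I/12317)*exp(1/3 + 3*I/2)*sin(1/3 + 3*I/2) + (-62/565 - 26*I/565)*exp(1/2 - I)*sin(1/2 - I) + (16/545 - 92*I/545)*exp(2 + 2*I)*sin(2 + 2*I)) = pi*(-5292/12317 + 1980*I/12317)*exp(1/3 + 3*I/2)*sin(1/3 + 3*I/2) + pi*(52/565 - 124*I/565)*exp(1/2 - I)*sin(1/2 - I) + pi*(184/545 + 32*I/545)*exp(2 + 2*I)*sin(2 + 2*I)

Final answer: pi*(-5292/12317 + 1980*I/12317)*exp(1/3 + 3*I/2)*sin(1/3 + 3*I/2) + pi*(52/565 - 124*I/565)*exp(1/2 - I)*sin(1/2 - I) + pi*(184/545 + 32*I/545)*exp(2 + 2*I)*sin(2 + 2*I)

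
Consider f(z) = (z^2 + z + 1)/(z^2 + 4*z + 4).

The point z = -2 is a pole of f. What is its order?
Factor the denominator:
  z^2 + 4*z + 4 = (z + 2)^2

The numerator P(z) = z^2 + z + 1 has P(-2) = 3 ≠ 0, so no factor of (z + 2) cancels.
Near z = -2 we can therefore write f(z) = g(z)/(z + 2)^2 with g analytic at -2 and g(-2) ≠ 0 (g is just the numerator).

Hence z = -2 is a pole of order 2.

Final answer: 2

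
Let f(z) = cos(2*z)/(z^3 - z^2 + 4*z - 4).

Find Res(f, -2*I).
Write f(z) = P(z)/Q(z) with P(z) = cos(2*z) and Q(z) = z^3 - z^2 + 4*z - 4.
The denominator factors as Q(z) = (z - 1)*(z - 2*I)*(z + 2*I), so z = -2*I is a simple zero of Q and P is analytic there; z = -2*I is therefore a simple pole and
  Res(f, z₀) = P(z₀)/Q'(z₀).

Q'(z) = 3*z^2 - 2*z + 4, so Q'(-2*I) = -8 + 4*I.
P(-2*I) = cosh(4).

Res(f, -2*I) = (cosh(4))/(-8 + 4*I) = (-1/10 - I/20)*cosh(4)

Final answer: (-1/10 - I/20)*cosh(4)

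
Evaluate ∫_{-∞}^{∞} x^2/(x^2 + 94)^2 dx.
Let f(z) = z^2/(z^2 + 94)^2. The denominator has no real zeros and deg Q - deg P = 2 ≥ 2, so the integral of f over the upper semicircle |z| = R tends to 0 as R → ∞. Closing the contour in the upper half-plane,
  ∫_{-∞}^{∞} f(x) dx = 2πi · Σ Res(f, z_k)  over the poles with Im z_k > 0.

Zeros of the denominator: z^2 + 94 = 0 gives z = ±sqrt(94)*I.
Upper half-plane: z = sqrt(94)*I (a pole of order 2).

Write f(z) = g(z)/(z - sqrt(94)*I)^2 with g(z) = z^2/(z + sqrt(94)*I)^2. For a double pole, Res(f, z₀) = g'(z₀):
  g'(z) = 2*sqrt(94)*I*z/(z + sqrt(94)*I)^3
  Res(f, sqrt(94)*I) = g'(sqrt(94)*I) = -sqrt(94)*I/376

∫_{-∞}^{∞} f(x) dx = 2πi · (-sqrt(94)*I/376) = sqrt(94)*pi/188

Final answer: sqrt(94)*pi/188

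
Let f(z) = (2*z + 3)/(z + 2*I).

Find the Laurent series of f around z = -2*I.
(3 - 4*I)/(z + 2*I) + 2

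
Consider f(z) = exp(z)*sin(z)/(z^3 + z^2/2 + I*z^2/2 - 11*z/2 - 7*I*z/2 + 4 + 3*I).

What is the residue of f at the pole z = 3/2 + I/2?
(2/15 - 4*I/15)*exp(3/2 + I/2)*sin(3/2 + I/2)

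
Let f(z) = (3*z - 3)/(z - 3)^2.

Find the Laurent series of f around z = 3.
Put w = z - (3), i.e. z = w + 3. The denominator is w^2, so it suffices to rewrite the numerator in powers of w.

P(z) = 3*z - 3
P(w + 3) = 6 + 3*w

Dividing each term by w^2:
  f = 6/w^2 + 3/w

Substituting back w = z - 3:
  f(z) = 6/(z - 3)^2 + 3/(z - 3)

The series is finite because the numerator is a polynomial; the negative powers form the principal part, and the coefficient of 1/(z - 3) gives Res(f, 3) = 3.

Final answer: 6/(z - 3)^2 + 3/(z - 3)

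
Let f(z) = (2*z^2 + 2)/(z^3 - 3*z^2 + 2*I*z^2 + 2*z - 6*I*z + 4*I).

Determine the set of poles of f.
{-2*I, 1, 2}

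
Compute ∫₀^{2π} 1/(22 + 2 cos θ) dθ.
Let J = ∫₀^{2π} dθ/(22 + 2 cos θ).
Put z = e^{iθ}: then cos θ = (z + 1/z)/2, dθ = dz/(iz), and z runs once counterclockwise around |z| = 1:
  J = ∮_{|z|=1} 1/(22 + 2*(z + 1/z)/2) · dz/(iz) = (2/i) ∮_{|z|=1} dz/(2*z^2 + 44*z + 2).
The roots of 2*z^2 + 44*z + 2 are z = (-22 ± sqrt(22^2 - 2^2))/2, with sqrt(480) = 4*sqrt(30); their product is 1, so only z₊ = -11 + 2*sqrt(30) lies inside the unit circle (z₋ = -11 - 2*sqrt(30) lies outside).
z₊ is a simple zero of q(z) = 2*z^2 + 44*z + 2, so Res(1/q, z₊) = 1/q'(z₊) with q'(z) = 4*z + 44; and q'(z₊) = 2*(z₊ - z₋) = 8*sqrt(30).
Therefore J = (2/i) · 2πi · 1/(8*sqrt(30)) = 2*pi/(4*sqrt(30)) = sqrt(30)*pi/60

Final answer: sqrt(30)*pi/60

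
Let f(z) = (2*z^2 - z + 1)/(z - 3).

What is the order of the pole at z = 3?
Factor the denominator:
  z - 3 = (z - 3)

The numerator P(z) = 2*z^2 - z + 1 has P(3) = 16 ≠ 0, so no factor of (z - 3) cancels.
Near z = 3 we can therefore write f(z) = g(z)/(z - 3) with g analytic at 3 and g(3) ≠ 0 (g is just the numerator).

Hence z = 3 is a pole of order 1.

Final answer: 1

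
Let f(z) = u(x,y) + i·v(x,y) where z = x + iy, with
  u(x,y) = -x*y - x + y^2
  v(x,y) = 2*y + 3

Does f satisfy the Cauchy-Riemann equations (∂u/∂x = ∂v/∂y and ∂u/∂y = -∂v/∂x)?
∂u/∂x = -y - 1
∂v/∂y = 2
∂u/∂y = -x + 2*y
∂v/∂x = 0
∂u/∂x ≠ ∂v/∂y and ∂u/∂y ≠ -∂v/∂x; the Cauchy-Riemann equations are not satisfied, so f is not analytic.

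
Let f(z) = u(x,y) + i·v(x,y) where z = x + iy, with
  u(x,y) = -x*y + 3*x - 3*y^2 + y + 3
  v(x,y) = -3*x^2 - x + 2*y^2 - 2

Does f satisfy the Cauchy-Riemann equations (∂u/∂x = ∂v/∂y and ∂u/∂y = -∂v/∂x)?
∂u/∂x = 3 - y
∂v/∂y = 4*y
∂u/∂y = -x - 6*y + 1
∂v/∂x = -6*x - 1
∂u/∂x ≠ ∂v/∂y and ∂u/∂y ≠ -∂v/∂x; the Cauchy-Riemann equations are not satisfied, so f is not analytic.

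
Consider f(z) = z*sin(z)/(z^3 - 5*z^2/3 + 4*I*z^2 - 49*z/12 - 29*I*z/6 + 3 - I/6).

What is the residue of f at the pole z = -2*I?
(24/485 + 528*I/485)*sinh(2)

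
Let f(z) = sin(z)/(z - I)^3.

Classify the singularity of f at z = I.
Write f(z) = g(z)/(z - I)^3 with g(z) = sin(z).
g is entire and g(I) = I*sinh(1) ≠ 0, so no factor of (z - I) cancels: the Laurent expansion of f about z = I starts at the power -3, i.e. lim_{z→z₀} (z - z₀)^3 f(z) = I*sinh(1) is finite and nonzero.
So z = I is a pole of order 3.

Final answer: pole of order 3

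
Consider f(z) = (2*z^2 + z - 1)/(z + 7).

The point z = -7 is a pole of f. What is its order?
1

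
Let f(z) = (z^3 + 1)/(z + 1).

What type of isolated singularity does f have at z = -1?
The numerator vanishes at z = -1 ((-1)^3 = -1), so it is divisible by z + 1:
  z^3 + 1 = (z + 1)*(z^2 - z + 1)
Hence for z ≠ -1, f(z) = z^2 - z + 1, a polynomial, and lim_{z→-1} f(z) = 3 is finite.
So the singularity is removable.

Final answer: removable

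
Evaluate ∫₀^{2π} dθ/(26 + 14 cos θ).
sqrt(30)*pi/60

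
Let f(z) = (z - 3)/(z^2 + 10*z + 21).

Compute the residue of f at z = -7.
Write f(z) = P(z)/Q(z) with P(z) = z - 3 and Q(z) = z^2 + 10*z + 21.
The denominator factors as Q(z) = (z + 3)*(z + 7), so z = -7 is a simple zero of Q and P is analytic there; z = -7 is therefore a simple pole and
  Res(f, z₀) = P(z₀)/Q'(z₀).

Q'(z) = 2*z + 10, so Q'(-7) = -4.
P(-7) = -10.

Res(f, -7) = (-10)/(-4) = 5/2

Final answer: 5/2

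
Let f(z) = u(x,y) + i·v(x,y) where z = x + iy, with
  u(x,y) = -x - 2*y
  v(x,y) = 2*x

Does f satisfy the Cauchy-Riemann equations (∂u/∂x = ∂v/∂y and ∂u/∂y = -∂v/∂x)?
∂u/∂x = -1
∂v/∂y = 0
∂u/∂y = -2
∂v/∂x = 2
∂u/∂x ≠ ∂v/∂y; the Cauchy-Riemann equations are not satisfied, so f is not analytic.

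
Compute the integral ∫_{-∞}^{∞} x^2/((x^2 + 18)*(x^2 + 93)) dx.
Let f(z) = z^2/((z^2 + 18)*(z^2 + 93)). The denominator has no real zeros and deg Q - deg P = 2 ≥ 2, so the integral of f over the upper semicircle |z| = R tends to 0 as R → ∞. Closing the contour in the upper half-plane,
  ∫_{-∞}^{∞} f(x) dx = 2πi · Σ Res(f, z_k)  over the poles with Im z_k > 0.

Zeros of the denominator: z^2 + 93 = 0 gives z = ±sqrt(93)*I; z^2 + 18 = 0 gives z = ±3*sqrt(2)*I.
Upper half-plane: z = 3*sqrt(2)*I, z = sqrt(93)*I (simple).

Each pole is a simple zero of Q(z) = z^4 + 111*z^2 + 1674, so Res(f, z₀) = P(z₀)/Q'(z₀) with P(z) = z^2, Q'(z) = 4*z^3 + 222*z:
  Res(f, 3*sqrt(2)*I) = (-18)/(450*sqrt(2)*I) = sqrt(2)*I/50
  Res(f, sqrt(93)*I) = (-93)/(-150*sqrt(93)*I) = -sqrt(93)*I/150

Sum of residues: I*(-sqrt(93) + 3*sqrt(2))/150
∫_{-∞}^{∞} f(x) dx = 2πi · (I*(-sqrt(93) + 3*sqrt(2))/150) = pi*(-3*sqrt(2) + sqrt(93))/75

Final answer: pi*(-3*sqrt(2) + sqrt(93))/75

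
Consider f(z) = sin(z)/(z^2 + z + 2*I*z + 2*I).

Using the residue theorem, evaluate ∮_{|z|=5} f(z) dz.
By the residue theorem, ∮_C f(z) dz = 2πi · (sum of the residues of f at the poles inside |z| = 5).

The denominator factors as (z + 2*I)*(z + 1), so the singularities of f are simple poles at z = -2*I, z = -1.
  |-2*I|² = 4 < 25 = 5², so this pole is inside the contour.
  |-1|² = 1 < 25 = 5², so this pole is inside the contour.

With P(z) = sin(z) and Q(z) = z^2 + z + 2*I*z + 2*I, each pole is simple, so Res(f, z₀) = P(z₀)/Q'(z₀) with Q'(z) = 2*z + 1 + 2*I.
  Res(f, -2*I) = P(-2*I)/Q'(-2*I) = (-I*sinh(2))/(1 - 2*I) = (2/5 - I/5)*sinh(2)
  Res(f, -1) = P(-1)/Q'(-1) = (-sin(1))/(-1 + 2*I) = (1/5 + 2*I/5)*sin(1)

Sum of residues inside C: (2/5 - I/5)*sinh(2) + (1/5 + 2*I/5)*sin(1)
∮_C f(z) dz = 2πi · ((2/5 - I/5)*sinh(2) + (1/5 + 2*I/5)*sin(1)) = pi*(-4/5 + 2*I/5)*sin(1) + pi*(2/5 + 4*I/5)*sinh(2)

Final answer: pi*(-4/5 + 2*I/5)*sin(1) + pi*(2/5 + 4*I/5)*sinh(2)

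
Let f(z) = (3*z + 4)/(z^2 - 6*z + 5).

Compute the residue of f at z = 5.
Write f(z) = P(z)/Q(z) with P(z) = 3*z + 4 and Q(z) = z^2 - 6*z + 5.
The denominator factors as Q(z) = (z - 5)*(z - 1), so z = 5 is a simple zero of Q and P is analytic there; z = 5 is therefore a simple pole and
  Res(f, z₀) = P(z₀)/Q'(z₀).

Q'(z) = 2*z - 6, so Q'(5) = 4.
P(5) = 19.

Res(f, 5) = (19)/(4) = 19/4

Final answer: 19/4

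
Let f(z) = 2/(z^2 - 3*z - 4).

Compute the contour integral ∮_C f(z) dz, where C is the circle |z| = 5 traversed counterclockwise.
By the residue theorem, ∮_C f(z) dz = 2πi · (sum of the residues of f at the poles inside |z| = 5).

The denominator factors as (z - 4)*(z + 1), so the singularities of f are simple poles at z = 4, z = -1.
  |4|² = 16 < 25 = 5², so this pole is inside the contour.
  |-1|² = 1 < 25 = 5², so this pole is inside the contour.

With P(z) = 2 and Q(z) = z^2 - 3*z - 4, each pole is simple, so Res(f, z₀) = P(z₀)/Q'(z₀) with Q'(z) = 2*z - 3.
  Res(f, 4) = P(4)/Q'(4) = (2)/(5) = 2/5
  Res(f, -1) = P(-1)/Q'(-1) = (2)/(-5) = -2/5

Sum of residues inside C: 0
∮_C f(z) dz = 2πi · (0) = 0

Final answer: 0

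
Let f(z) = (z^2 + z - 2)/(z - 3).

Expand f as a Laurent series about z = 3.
Put w = z - (3), i.e. z = w + 3. The denominator is w, so it suffices to rewrite the numerator in powers of w.

P(z) = z^2 + z - 2
P(w + 3) = 10 + 7*w + w^2

Dividing each term by w:
  f = 10/w + 7 + w

Substituting back w = z - 3:
  f(z) = 10/(z - 3) + 7 + (z - 3)

The series is finite because the numerator is a polynomial; the negative powers form the principal part, and the coefficient of 1/(z - 3) gives Res(f, 3) = 10.

Final answer: 10/(z - 3) + 7 + (z - 3)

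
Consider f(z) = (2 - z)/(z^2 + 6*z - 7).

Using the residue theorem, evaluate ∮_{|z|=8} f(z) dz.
By the residue theorem, ∮_C f(z) dz = 2πi · (sum of the residues of f at the poles inside |z| = 8).

The denominator factors as (z - 1)*(z + 7), so the singularities of f are simple poles at z = 1, z = -7.
  |1|² = 1 < 64 = 8², so this pole is inside the contour.
  |-7|² = 49 < 64 = 8², so this pole is inside the contour.

With P(z) = 2 - z and Q(z) = z^2 + 6*z - 7, each pole is simple, so Res(f, z₀) = P(z₀)/Q'(z₀) with Q'(z) = 2*z + 6.
  Res(f, 1) = P(1)/Q'(1) = (1)/(8) = 1/8
  Res(f, -7) = P(-7)/Q'(-7) = (9)/(-8) = -9/8

Sum of residues inside C: -1
∮_C f(z) dz = 2πi · (-1) = -2*I*pi

Final answer: -2*I*pi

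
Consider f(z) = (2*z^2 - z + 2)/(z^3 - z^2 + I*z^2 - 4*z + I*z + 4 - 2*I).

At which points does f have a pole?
{-2, 1, 2 - I}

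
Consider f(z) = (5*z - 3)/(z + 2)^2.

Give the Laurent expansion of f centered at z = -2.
Put w = z - (-2), i.e. z = w - 2. The denominator is w^2, so it suffices to rewrite the numerator in powers of w.

P(z) = 5*z - 3
P(w - 2) = -13 + 5*w

Dividing each term by w^2:
  f = -13/w^2 + 5/w

Substituting back w = z + 2:
  f(z) = -13/(z + 2)^2 + 5/(z + 2)

The series is finite because the numerator is a polynomial; the negative powers form the principal part, and the coefficient of 1/(z + 2) gives Res(f, -2) = 5.

Final answer: -13/(z + 2)^2 + 5/(z + 2)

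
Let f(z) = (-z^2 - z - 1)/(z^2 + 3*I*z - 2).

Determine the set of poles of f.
{-2*I, -I}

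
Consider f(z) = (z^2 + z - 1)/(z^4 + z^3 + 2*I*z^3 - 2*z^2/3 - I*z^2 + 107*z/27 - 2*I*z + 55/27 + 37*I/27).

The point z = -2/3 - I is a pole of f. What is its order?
Factor the denominator:
  z^4 + z^3 + 2*I*z^3 - 2*z^2/3 - I*z^2 + 107*z/27 - 2*I*z + 55/27 + 37*I/27 = (z + 2/3 + I)^3*(z - 1 - I)

The numerator P(z) = z^2 + z - 1 has P(-2/3 - I) = -20/9 + I/3 ≠ 0, so no factor of (z + 2/3 + I) cancels.
Near z = -2/3 - I we can therefore write f(z) = g(z)/(z + 2/3 + I)^3 with g analytic at -2/3 - I and g(-2/3 - I) ≠ 0 (g is the numerator divided by the remaining denominator factors).

Hence z = -2/3 - I is a pole of order 3.

Final answer: 3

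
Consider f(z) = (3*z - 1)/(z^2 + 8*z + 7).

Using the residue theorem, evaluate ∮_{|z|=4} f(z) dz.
By the residue theorem, ∮_C f(z) dz = 2πi · (sum of the residues of f at the poles inside |z| = 4).

The denominator factors as (z + 1)*(z + 7), so the singularities of f are simple poles at z = -1, z = -7.
  |-1|² = 1 < 16 = 4², so this pole is inside the contour.
  |-7|² = 49 > 16 = 4², so this pole is outside the contour.

With P(z) = 3*z - 1 and Q(z) = z^2 + 8*z + 7, each pole is simple, so Res(f, z₀) = P(z₀)/Q'(z₀) with Q'(z) = 2*z + 8.
  Res(f, -1) = P(-1)/Q'(-1) = (-4)/(6) = -2/3

∮_C f(z) dz = 2πi · (-2/3) = -4*I*pi/3

Final answer: -4*I*pi/3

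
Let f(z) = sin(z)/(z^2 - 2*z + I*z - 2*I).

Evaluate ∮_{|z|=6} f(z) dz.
By the residue theorem, ∮_C f(z) dz = 2πi · (sum of the residues of f at the poles inside |z| = 6).

The denominator factors as (z + I)*(z - 2), so the singularities of f are simple poles at z = -I, z = 2.
  |-I|² = 1 < 36 = 6², so this pole is inside the contour.
  |2|² = 4 < 36 = 6², so this pole is inside the contour.

With P(z) = sin(z) and Q(z) = z^2 - 2*z + I*z - 2*I, each pole is simple, so Res(f, z₀) = P(z₀)/Q'(z₀) with Q'(z) = 2*z - 2 + I.
  Res(f, -I) = P(-I)/Q'(-I) = (-I*sinh(1))/(-2 - I) = (1/5 + 2*I/5)*sinh(1)
  Res(f, 2) = P(2)/Q'(2) = (sin(2))/(2 + I) = (2/5 - I/5)*sin(2)

Sum of residues inside C: (2/5 - I/5)*sin(2) + (1/5 + 2*I/5)*sinh(1)
∮_C f(z) dz = 2πi · ((2/5 - I/5)*sin(2) + (1/5 + 2*I/5)*sinh(1)) = pi*(-4/5 + 2*I/5)*sinh(1) + pi*(2/5 + 4*I/5)*sin(2)

Final answer: pi*(-4/5 + 2*I/5)*sinh(1) + pi*(2/5 + 4*I/5)*sin(2)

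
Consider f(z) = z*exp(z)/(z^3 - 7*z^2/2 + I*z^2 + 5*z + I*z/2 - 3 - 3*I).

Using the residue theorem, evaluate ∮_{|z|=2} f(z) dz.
By the residue theorem, ∮_C f(z) dz = 2πi · (sum of the residues of f at the poles inside |z| = 2).

The denominator factors as (z - I)*(z - 3/2)*(z - 2 + 2*I), so the singularities of f are simple poles at z = I, z = 3/2, z = 2 - 2*I.
  |I|² = 1 < 4 = 2², so this pole is inside the contour.
  |3/2|² = 9/4 < 4 = 2², so this pole is inside the contour.
  |2 - 2*I|² = 8 > 4 = 2², so this pole is outside the contour.

With P(z) = z*exp(z) and Q(z) = z^3 - 7*z^2/2 + I*z^2 + 5*z + I*z/2 - 3 - 3*I, each pole is simple, so Res(f, z₀) = P(z₀)/Q'(z₀) with Q'(z) = 3*z^2 - 7*z + 2*I*z + 5 + I/2.
  Res(f, I) = P(I)/Q'(I) = (I*exp(I))/(-13*I/2) = -2*exp(I)/13
  Res(f, 3/2) = P(3/2)/Q'(3/2) = (3*exp(3/2)/2)/(5/4 + 7*I/2) = (30/221 - 84*I/221)*exp(3/2)

Sum of residues inside C: (30/221 - 84*I/221)*exp(3/2) - 2*exp(I)/13
∮_C f(z) dz = 2πi · ((30/221 - 84*I/221)*exp(3/2) - 2*exp(I)/13) = -4*I*pi*exp(I)/13 + pi*(168/221 + 60*I/221)*exp(3/2)

Final answer: -4*I*pi*exp(I)/13 + pi*(168/221 + 60*I/221)*exp(3/2)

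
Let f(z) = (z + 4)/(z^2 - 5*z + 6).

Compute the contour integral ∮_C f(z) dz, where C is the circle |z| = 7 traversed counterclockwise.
2*I*pi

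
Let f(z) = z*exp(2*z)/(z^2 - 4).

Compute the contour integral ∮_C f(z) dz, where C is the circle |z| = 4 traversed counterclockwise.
By the residue theorem, ∮_C f(z) dz = 2πi · (sum of the residues of f at the poles inside |z| = 4).

The denominator factors as (z - 2)*(z + 2), so the singularities of f are simple poles at z = 2, z = -2.
  |2|² = 4 < 16 = 4², so this pole is inside the contour.
  |-2|² = 4 < 16 = 4², so this pole is inside the contour.

With P(z) = z*exp(2*z) and Q(z) = z^2 - 4, each pole is simple, so Res(f, z₀) = P(z₀)/Q'(z₀) with Q'(z) = 2*z.
  Res(f, 2) = P(2)/Q'(2) = (2*exp(4))/(4) = exp(4)/2
  Res(f, -2) = P(-2)/Q'(-2) = (-2*exp(-4))/(-4) = exp(-4)/2

Sum of residues inside C: exp(-4)/2 + exp(4)/2
∮_C f(z) dz = 2πi · (exp(-4)/2 + exp(4)/2) = I*pi*exp(-4) + I*pi*exp(4)

Final answer: I*pi*exp(-4) + I*pi*exp(4)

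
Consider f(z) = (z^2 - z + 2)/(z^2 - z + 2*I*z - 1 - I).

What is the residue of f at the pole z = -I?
Write f(z) = P(z)/Q(z) with P(z) = z^2 - z + 2 and Q(z) = z^2 - z + 2*I*z - 1 - I.
The denominator factors as Q(z) = (z + I)*(z - 1 + I), so z = -I is a simple zero of Q and P is analytic there; z = -I is therefore a simple pole and
  Res(f, z₀) = P(z₀)/Q'(z₀).

Q'(z) = 2*z - 1 + 2*I, so Q'(-I) = -1.
P(-I) = 1 + I.

Res(f, -I) = (1 + I)/(-1) = -1 - I

Final answer: -1 - I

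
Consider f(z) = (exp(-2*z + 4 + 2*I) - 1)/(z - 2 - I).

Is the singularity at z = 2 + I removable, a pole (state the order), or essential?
Let u = z - 2 - I. The exponent is -2*z + 4 + 2*I = -2u, so
  f = (e^(-2u) - 1)/u = ((-2u) + (-2u)^2/2 + (-2u)^3/6 + ...)/u = -2 + (2)*u + (-4/3)*u^2 + ...
The Laurent expansion about u = 0 has no negative powers; equivalently lim_{z→2 + I} f(z) = -2 exists and is finite.
So the singularity is removable.

Final answer: removable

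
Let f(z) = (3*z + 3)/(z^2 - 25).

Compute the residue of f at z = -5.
Write f(z) = P(z)/Q(z) with P(z) = 3*z + 3 and Q(z) = z^2 - 25.
The denominator factors as Q(z) = (z + 5)*(z - 5), so z = -5 is a simple zero of Q and P is analytic there; z = -5 is therefore a simple pole and
  Res(f, z₀) = P(z₀)/Q'(z₀).

Q'(z) = 2*z, so Q'(-5) = -10.
P(-5) = -12.

Res(f, -5) = (-12)/(-10) = 6/5

Final answer: 6/5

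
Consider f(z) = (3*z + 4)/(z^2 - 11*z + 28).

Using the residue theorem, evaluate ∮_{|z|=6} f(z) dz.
By the residue theorem, ∮_C f(z) dz = 2πi · (sum of the residues of f at the poles inside |z| = 6).

The denominator factors as (z - 4)*(z - 7), so the singularities of f are simple poles at z = 4, z = 7.
  |4|² = 16 < 36 = 6², so this pole is inside the contour.
  |7|² = 49 > 36 = 6², so this pole is outside the contour.

With P(z) = 3*z + 4 and Q(z) = z^2 - 11*z + 28, each pole is simple, so Res(f, z₀) = P(z₀)/Q'(z₀) with Q'(z) = 2*z - 11.
  Res(f, 4) = P(4)/Q'(4) = (16)/(-3) = -16/3

∮_C f(z) dz = 2πi · (-16/3) = -32*I*pi/3

Final answer: -32*I*pi/3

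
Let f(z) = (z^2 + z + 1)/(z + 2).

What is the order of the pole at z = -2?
Factor the denominator:
  z + 2 = (z + 2)

The numerator P(z) = z^2 + z + 1 has P(-2) = 3 ≠ 0, so no factor of (z + 2) cancels.
Near z = -2 we can therefore write f(z) = g(z)/(z + 2) with g analytic at -2 and g(-2) ≠ 0 (g is just the numerator).

Hence z = -2 is a pole of order 1.

Final answer: 1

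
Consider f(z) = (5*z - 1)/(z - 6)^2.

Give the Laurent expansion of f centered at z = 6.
Put w = z - (6), i.e. z = w + 6. The denominator is w^2, so it suffices to rewrite the numerator in powers of w.

P(z) = 5*z - 1
P(w + 6) = 29 + 5*w

Dividing each term by w^2:
  f = 29/w^2 + 5/w

Substituting back w = z - 6:
  f(z) = 29/(z - 6)^2 + 5/(z - 6)

The series is finite because the numerator is a polynomial; the negative powers form the principal part, and the coefficient of 1/(z - 6) gives Res(f, 6) = 5.

Final answer: 29/(z - 6)^2 + 5/(z - 6)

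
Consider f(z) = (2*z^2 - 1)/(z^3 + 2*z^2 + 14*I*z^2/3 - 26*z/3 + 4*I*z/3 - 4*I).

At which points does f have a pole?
{-3 - 3*I, -2*I/3, 1 - I}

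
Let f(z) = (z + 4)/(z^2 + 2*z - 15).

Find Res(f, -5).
Write f(z) = P(z)/Q(z) with P(z) = z + 4 and Q(z) = z^2 + 2*z - 15.
The denominator factors as Q(z) = (z - 3)*(z + 5), so z = -5 is a simple zero of Q and P is analytic there; z = -5 is therefore a simple pole and
  Res(f, z₀) = P(z₀)/Q'(z₀).

Q'(z) = 2*z + 2, so Q'(-5) = -8.
P(-5) = -1.

Res(f, -5) = (-1)/(-8) = 1/8

Final answer: 1/8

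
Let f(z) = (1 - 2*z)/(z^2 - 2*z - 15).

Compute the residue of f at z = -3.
-7/8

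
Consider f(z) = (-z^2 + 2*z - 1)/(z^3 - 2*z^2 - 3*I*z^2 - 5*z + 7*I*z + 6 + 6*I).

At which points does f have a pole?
The singularities of f are the zeros of the denominator. Factoring,
  z^3 - 2*z^2 - 3*I*z^2 - 5*z + 7*I*z + 6 + 6*I = (z + 1 - I)*(z - 2*I)*(z - 3)
so the candidates are z = -1 + I, z = 2*I, z = 3.

Check the numerator P(z) = -z^2 + 2*z - 1 at each one:
  P(-1 + I) = -3 + 4*I ≠ 0, so z = -1 + I is a (simple) pole.
  P(2*I) = 3 + 4*I ≠ 0, so z = 2*I is a (simple) pole.
  P(3) = -4 ≠ 0, so z = 3 is a (simple) pole.

Poles of f: {-1 + I, 2*I, 3}

Final answer: {-1 + I, 2*I, 3}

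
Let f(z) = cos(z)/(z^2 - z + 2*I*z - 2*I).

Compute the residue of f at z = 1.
Write f(z) = P(z)/Q(z) with P(z) = cos(z) and Q(z) = z^2 - z + 2*I*z - 2*I.
The denominator factors as Q(z) = (z + 2*I)*(z - 1), so z = 1 is a simple zero of Q and P is analytic there; z = 1 is therefore a simple pole and
  Res(f, z₀) = P(z₀)/Q'(z₀).

Q'(z) = 2*z - 1 + 2*I, so Q'(1) = 1 + 2*I.
P(1) = cos(1).

Res(f, 1) = (cos(1))/(1 + 2*I) = (1/5 - 2*I/5)*cos(1)

Final answer: (1/5 - 2*I/5)*cos(1)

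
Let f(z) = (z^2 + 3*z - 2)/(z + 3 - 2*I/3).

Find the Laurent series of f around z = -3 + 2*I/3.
Put w = z - (-3 + 2*I/3), i.e. z = w - 3 + 2*I/3. The denominator is w, so it suffices to rewrite the numerator in powers of w.

P(z) = z^2 + 3*z - 2
P(w - 3 + 2*I/3) = -22/9 - 2*I + (-3 + 4*I/3)*w + w^2

Dividing each term by w:
  f = (-22/9 - 2*I)/w - 3 + 4*I/3 + w

Substituting back w = z + 3 - 2*I/3:
  f(z) = (-22/9 - 2*I)/(z + 3 - 2*I/3) - 3 + 4*I/3 + (z + 3 - 2*I/3)

The series is finite because the numerator is a polynomial; the negative powers form the principal part, and the coefficient of 1/(z + 3 - 2*I/3) gives Res(f, -3 + 2*I/3) = -22/9 - 2*I.

Final answer: (-22/9 - 2*I)/(z + 3 - 2*I/3) - 3 + 4*I/3 + (z + 3 - 2*I/3)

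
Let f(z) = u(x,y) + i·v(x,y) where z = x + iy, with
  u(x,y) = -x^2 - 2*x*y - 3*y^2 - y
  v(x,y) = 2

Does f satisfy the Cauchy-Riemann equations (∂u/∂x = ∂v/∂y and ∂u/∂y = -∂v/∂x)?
∂u/∂x = -2*x - 2*y
∂v/∂y = 0
∂u/∂y = -2*x - 6*y - 1
∂v/∂x = 0
∂u/∂x ≠ ∂v/∂y and ∂u/∂y ≠ -∂v/∂x; the Cauchy-Riemann equations are not satisfied, so f is not analytic.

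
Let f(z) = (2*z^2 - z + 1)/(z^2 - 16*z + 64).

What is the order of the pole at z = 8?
Factor the denominator:
  z^2 - 16*z + 64 = (z - 8)^2

The numerator P(z) = 2*z^2 - z + 1 has P(8) = 121 ≠ 0, so no factor of (z - 8) cancels.
Near z = 8 we can therefore write f(z) = g(z)/(z - 8)^2 with g analytic at 8 and g(8) ≠ 0 (g is just the numerator).

Hence z = 8 is a pole of order 2.

Final answer: 2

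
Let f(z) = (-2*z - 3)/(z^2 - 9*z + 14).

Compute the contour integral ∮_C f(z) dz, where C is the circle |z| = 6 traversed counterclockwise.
14*I*pi/5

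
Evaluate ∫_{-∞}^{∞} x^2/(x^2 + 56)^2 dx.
sqrt(14)*pi/56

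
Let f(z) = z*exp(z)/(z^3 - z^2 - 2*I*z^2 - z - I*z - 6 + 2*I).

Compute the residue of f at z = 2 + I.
Write f(z) = P(z)/Q(z) with P(z) = z*exp(z) and Q(z) = z^3 - z^2 - 2*I*z^2 - z - I*z - 6 + 2*I.
The denominator factors as Q(z) = (z - 2*I)*(z + 1 + I)*(z - 2 - I), so z = 2 + I is a simple zero of Q and P is analytic there; z = 2 + I is therefore a simple pole and
  Res(f, z₀) = P(z₀)/Q'(z₀).

Q'(z) = 3*z^2 - 2*z - 4*I*z - 1 - I, so Q'(2 + I) = 8 + I.
P(2 + I) = (2 + I)*exp(2 + I).

Res(f, 2 + I) = ((2 + I)*exp(2 + I))/(8 + I) = (17/65 + 6*I/65)*exp(2 + I)

Final answer: (17/65 + 6*I/65)*exp(2 + I)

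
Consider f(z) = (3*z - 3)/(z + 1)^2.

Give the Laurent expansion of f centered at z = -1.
-6/(z + 1)^2 + 3/(z + 1)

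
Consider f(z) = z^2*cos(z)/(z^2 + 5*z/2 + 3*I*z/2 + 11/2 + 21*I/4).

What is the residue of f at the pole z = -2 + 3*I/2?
(-79/60 + I/20)*cos(2 - 3*I/2)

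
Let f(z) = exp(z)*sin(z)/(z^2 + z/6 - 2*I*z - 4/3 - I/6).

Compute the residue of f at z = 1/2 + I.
Write f(z) = P(z)/Q(z) with P(z) = exp(z)*sin(z) and Q(z) = z^2 + z/6 - 2*I*z - 4/3 - I/6.
The denominator factors as Q(z) = (z - 1/2 - I)*(z + 2/3 - I), so z = 1/2 + I is a simple zero of Q and P is analytic there; z = 1/2 + I is therefore a simple pole and
  Res(f, z₀) = P(z₀)/Q'(z₀).

Q'(z) = 2*z + 1/6 - 2*I, so Q'(1/2 + I) = 7/6.
P(1/2 + I) = exp(1/2 + I)*sin(1/2 + I).

Res(f, 1/2 + I) = (exp(1/2 + I)*sin(1/2 + I))/(7/6) = 6*exp(1/2 + I)*sin(1/2 + I)/7

Final answer: 6*exp(1/2 + I)*sin(1/2 + I)/7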